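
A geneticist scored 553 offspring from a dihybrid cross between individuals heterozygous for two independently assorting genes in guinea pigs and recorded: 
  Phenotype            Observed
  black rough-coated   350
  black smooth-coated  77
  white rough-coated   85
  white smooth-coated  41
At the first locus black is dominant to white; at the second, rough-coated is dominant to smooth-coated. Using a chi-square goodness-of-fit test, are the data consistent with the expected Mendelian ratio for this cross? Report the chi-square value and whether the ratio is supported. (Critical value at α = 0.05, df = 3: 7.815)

16.310; not consistent

A dihybrid F₂ with independent assortment and complete dominance at both loci gives a 9:3:3:1 phenotypic ratio.
Expected counts for N = 553 under a 9:3:3:1 ratio (total parts = 16):
  black rough-coated: 553 × 9/16 = 311.0625
  black smooth-coated: 553 × 3/16 = 103.6875
  white rough-coated: 553 × 3/16 = 103.6875
  white smooth-coated: 553 × 1/16 = 34.5625
χ² = Σ (O − E)² / E
  black rough-coated: (350 − 311.0625)² / 311.0625 = 4.8740
  black smooth-coated: (77 − 103.6875)² / 103.6875 = 6.8689
  white rough-coated: (85 − 103.6875)² / 103.6875 = 3.3680
  white smooth-coated: (41 − 34.5625)² / 34.5625 = 1.1990
χ² = 4.8740 + 6.8689 + 3.3680 + 1.1990 = 16.3099 ≈ 16.310
Degrees of freedom = 4 − 1 = 3; critical value at α = 0.05 is 7.815.
Since 16.310 > 7.815, we reject the null hypothesis — the data do not fit the 9:3:3:1 ratio.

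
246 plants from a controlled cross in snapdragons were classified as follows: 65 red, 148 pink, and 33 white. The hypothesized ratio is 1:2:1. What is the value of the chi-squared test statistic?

18.488

Total ratio parts = 4. Expected numbers out of 246:
  red: 246 × 1/4 = 61.5
  pink: 246 × 2/4 = 123
  white: 246 × 1/4 = 61.5
χ² = Σ (O − E)² / E
  red: (65 − 61.5)² / 61.5 = 0.1992
  pink: (148 − 123)² / 123 = 5.0813
  white: (33 − 61.5)² / 61.5 = 13.2073
χ² = 0.1992 + 5.0813 + 13.2073 = 18.4878 ≈ 18.488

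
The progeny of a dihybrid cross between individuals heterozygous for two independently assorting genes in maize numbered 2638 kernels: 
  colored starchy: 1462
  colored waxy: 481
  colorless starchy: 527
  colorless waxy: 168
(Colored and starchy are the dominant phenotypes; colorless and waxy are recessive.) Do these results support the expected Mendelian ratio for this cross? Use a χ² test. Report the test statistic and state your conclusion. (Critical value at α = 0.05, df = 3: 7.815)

A dihybrid F₂ with independent assortment and complete dominance at both loci gives a 9:3:3:1 phenotypic ratio.
Under the 9:3:3:1 hypothesis (Σ ratio = 16, N = 2638):
  colored starchy: 2638 × 9/16 = 1483.875
  colored waxy: 2638 × 3/16 = 494.625
  colorless starchy: 2638 × 3/16 = 494.625
  colorless waxy: 2638 × 1/16 = 164.875
χ² = Σ (O − E)² / E
  colored starchy: (1462 − 1483.875)² / 1483.875 = 0.3225
  colored waxy: (481 − 494.625)² / 494.625 = 0.3753
  colorless starchy: (527 − 494.625)² / 494.625 = 2.1191
  colorless waxy: (168 − 164.875)² / 164.875 = 0.0592
χ² = 0.3225 + 0.3753 + 2.1191 + 0.0592 = 2.8761 ≈ 2.876
Degrees of freedom = 4 − 1 = 3; critical value at α = 0.05 is 7.815.
Since 2.876 < 7.815, we fail to reject the null hypothesis — the data are consistent with the 9:3:3:1 ratio.

2.876; consistent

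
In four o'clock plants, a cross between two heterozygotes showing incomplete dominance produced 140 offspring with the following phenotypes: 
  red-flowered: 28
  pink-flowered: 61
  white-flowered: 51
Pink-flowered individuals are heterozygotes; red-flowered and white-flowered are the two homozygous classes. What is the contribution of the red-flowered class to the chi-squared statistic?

With incomplete dominance, a heterozygote × heterozygote cross gives a 1:2:1 phenotypic ratio.
Expected counts for N = 140 under a 1:2:1 ratio (total parts = 4):
  red-flowered: 140 × 1/4 = 35
  pink-flowered: 140 × 2/4 = 70
  white-flowered: 140 × 1/4 = 35
Contribution of red-flowered: (28 − 35)² / 35 = 1.4000

1.400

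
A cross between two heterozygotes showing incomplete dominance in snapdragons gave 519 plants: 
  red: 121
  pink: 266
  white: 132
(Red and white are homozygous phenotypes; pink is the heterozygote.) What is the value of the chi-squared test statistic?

0.792

With incomplete dominance, a heterozygote × heterozygote cross gives a 1:2:1 phenotypic ratio.
Total ratio parts = 4. Expected numbers out of 519:
  red: 519 × 1/4 = 129.75
  pink: 519 × 2/4 = 259.5
  white: 519 × 1/4 = 129.75
χ² = Σ (O − E)² / E
  red: (121 − 129.75)² / 129.75 = 0.5901
  pink: (266 − 259.5)² / 259.5 = 0.1628
  white: (132 − 129.75)² / 129.75 = 0.0390
χ² = 0.5901 + 0.1628 + 0.0390 = 0.7919 ≈ 0.792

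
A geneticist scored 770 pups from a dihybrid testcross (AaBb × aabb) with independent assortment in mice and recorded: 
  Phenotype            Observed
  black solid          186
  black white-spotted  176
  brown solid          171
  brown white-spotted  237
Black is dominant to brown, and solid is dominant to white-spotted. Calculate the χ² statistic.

14.322

A dihybrid testcross with independent assortment gives a 1:1:1:1 ratio.
Expected counts for N = 770 under a 1:1:1:1 ratio (total parts = 4):
  black solid: 770 × 1/4 = 192.5
  black white-spotted: 770 × 1/4 = 192.5
  brown solid: 770 × 1/4 = 192.5
  brown white-spotted: 770 × 1/4 = 192.5
χ² = Σ (O − E)² / E
  black solid: (186 − 192.5)² / 192.5 = 0.2195
  black white-spotted: (176 − 192.5)² / 192.5 = 1.4143
  brown solid: (171 − 192.5)² / 192.5 = 2.4013
  brown white-spotted: (237 − 192.5)² / 192.5 = 10.2870
χ² = 0.2195 + 1.4143 + 2.4013 + 10.2870 = 14.3221 ≈ 14.322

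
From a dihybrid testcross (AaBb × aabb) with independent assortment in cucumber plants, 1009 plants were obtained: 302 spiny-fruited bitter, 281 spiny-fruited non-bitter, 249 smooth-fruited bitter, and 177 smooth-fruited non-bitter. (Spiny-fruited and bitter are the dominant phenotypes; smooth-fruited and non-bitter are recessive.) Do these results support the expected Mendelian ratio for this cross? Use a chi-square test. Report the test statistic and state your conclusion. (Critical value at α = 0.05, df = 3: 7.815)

35.579; not consistent

A dihybrid testcross with independent assortment gives a 1:1:1:1 ratio.
The 1:1:1:1 ratio has 4 parts, so with N = 1009 the expected counts are:
  spiny-fruited bitter: 1009 × 1/4 = 252.25
  spiny-fruited non-bitter: 1009 × 1/4 = 252.25
  smooth-fruited bitter: 1009 × 1/4 = 252.25
  smooth-fruited non-bitter: 1009 × 1/4 = 252.25
χ² = Σ (O − E)² / E
  spiny-fruited bitter: (302 − 252.25)² / 252.25 = 9.8119
  spiny-fruited non-bitter: (281 − 252.25)² / 252.25 = 3.2768
  smooth-fruited bitter: (249 − 252.25)² / 252.25 = 0.0419
  smooth-fruited non-bitter: (177 − 252.25)² / 252.25 = 22.4482
χ² = 9.8119 + 3.2768 + 0.0419 + 22.4482 = 35.5788 ≈ 35.579
Degrees of freedom = 4 − 1 = 3; critical value at α = 0.05 is 7.815.
Since 35.579 > 7.815, we reject the null hypothesis — the data do not fit the 1:1:1:1 ratio.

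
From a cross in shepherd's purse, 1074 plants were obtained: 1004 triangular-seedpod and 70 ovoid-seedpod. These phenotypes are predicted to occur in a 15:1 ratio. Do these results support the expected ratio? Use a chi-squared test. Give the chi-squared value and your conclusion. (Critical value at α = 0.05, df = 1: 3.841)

Expected counts for N = 1074 under a 15:1 ratio (total parts = 16):
  triangular-seedpod: 1074 × 15/16 = 1006.875
  ovoid-seedpod: 1074 × 1/16 = 67.125
χ² = Σ (O − E)² / E
  triangular-seedpod: (1004 − 1006.875)² / 1006.875 = 0.0082
  ovoid-seedpod: (70 − 67.125)² / 67.125 = 0.1231
χ² = 0.0082 + 0.1231 = 0.1313 ≈ 0.131
Degrees of freedom = 2 − 1 = 1; critical value at α = 0.05 is 3.841.
Since 0.131 < 3.841, we fail to reject the null hypothesis — the data are consistent with the 15:1 ratio.

0.131; consistent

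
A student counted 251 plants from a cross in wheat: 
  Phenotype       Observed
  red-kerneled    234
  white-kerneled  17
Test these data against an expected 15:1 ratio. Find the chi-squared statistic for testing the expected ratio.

0.117

Under the 15:1 hypothesis (Σ ratio = 16, N = 251):
  red-kerneled: 251 × 15/16 = 235.3125
  white-kerneled: 251 × 1/16 = 15.6875
χ² = Σ (O − E)² / E
  red-kerneled: (234 − 235.3125)² / 235.3125 = 0.0073
  white-kerneled: (17 − 15.6875)² / 15.6875 = 0.1098
χ² = 0.0073 + 0.1098 = 0.1171 ≈ 0.117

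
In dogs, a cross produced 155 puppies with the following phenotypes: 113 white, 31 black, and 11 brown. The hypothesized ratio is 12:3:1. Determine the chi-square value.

The 12:3:1 ratio has 16 parts, so with N = 155 the expected counts are:
  white: 155 × 12/16 = 116.25
  black: 155 × 3/16 = 29.0625
  brown: 155 × 1/16 = 9.6875
χ² = Σ (O − E)² / E
  white: (113 − 116.25)² / 116.25 = 0.0909
  black: (31 − 29.0625)² / 29.0625 = 0.1292
  brown: (11 − 9.6875)² / 9.6875 = 0.1778
χ² = 0.0909 + 0.1292 + 0.1778 = 0.3979 ≈ 0.398

0.398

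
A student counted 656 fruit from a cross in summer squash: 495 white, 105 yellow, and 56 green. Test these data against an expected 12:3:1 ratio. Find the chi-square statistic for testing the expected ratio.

Expected counts for N = 656 under a 12:3:1 ratio (total parts = 16):
  white: 656 × 12/16 = 492
  yellow: 656 × 3/16 = 123
  green: 656 × 1/16 = 41
χ² = Σ (O − E)² / E
  white: (495 − 492)² / 492 = 0.0183
  yellow: (105 − 123)² / 123 = 2.6341
  green: (56 − 41)² / 41 = 5.4878
χ² = 0.0183 + 2.6341 + 5.4878 = 8.1402 ≈ 8.140

8.140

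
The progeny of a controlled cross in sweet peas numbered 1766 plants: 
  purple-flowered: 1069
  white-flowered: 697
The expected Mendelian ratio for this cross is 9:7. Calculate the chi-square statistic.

13.160

The 9:7 ratio has 16 parts, so with N = 1766 the expected counts are:
  purple-flowered: 1766 × 9/16 = 993.375
  white-flowered: 1766 × 7/16 = 772.625
χ² = Σ (O − E)² / E
  purple-flowered: (1069 − 993.375)² / 993.375 = 5.7573
  white-flowered: (697 − 772.625)² / 772.625 = 7.4022
χ² = 5.7573 + 7.4022 = 13.1595 ≈ 13.160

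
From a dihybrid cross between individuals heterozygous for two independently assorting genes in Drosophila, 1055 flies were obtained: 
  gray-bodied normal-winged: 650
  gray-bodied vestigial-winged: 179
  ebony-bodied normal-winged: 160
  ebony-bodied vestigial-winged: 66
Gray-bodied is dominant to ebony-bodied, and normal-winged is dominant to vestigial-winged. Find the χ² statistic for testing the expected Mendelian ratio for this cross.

14.408

A dihybrid F₂ with independent assortment and complete dominance at both loci gives a 9:3:3:1 phenotypic ratio.
Under the 9:3:3:1 hypothesis (Σ ratio = 16, N = 1055):
  gray-bodied normal-winged: 1055 × 9/16 = 593.4375
  gray-bodied vestigial-winged: 1055 × 3/16 = 197.8125
  ebony-bodied normal-winged: 1055 × 3/16 = 197.8125
  ebony-bodied vestigial-winged: 1055 × 1/16 = 65.9375
χ² = Σ (O − E)² / E
  gray-bodied normal-winged: (650 − 593.4375)² / 593.4375 = 5.3912
  gray-bodied vestigial-winged: (179 − 197.8125)² / 197.8125 = 1.7891
  ebony-bodied normal-winged: (160 − 197.8125)² / 197.8125 = 7.2280
  ebony-bodied vestigial-winged: (66 − 65.9375)² / 65.9375 = 0.0001
χ² = 5.3912 + 1.7891 + 7.2280 + 0.0001 = 14.4084 ≈ 14.408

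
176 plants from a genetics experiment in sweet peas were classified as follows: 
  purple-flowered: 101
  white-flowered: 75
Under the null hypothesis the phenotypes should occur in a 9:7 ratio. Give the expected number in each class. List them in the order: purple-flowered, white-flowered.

99, 77

Expected counts for N = 176 under a 9:7 ratio (total parts = 16):
  purple-flowered: 176 × 9/16 = 99
  white-flowered: 176 × 7/16 = 77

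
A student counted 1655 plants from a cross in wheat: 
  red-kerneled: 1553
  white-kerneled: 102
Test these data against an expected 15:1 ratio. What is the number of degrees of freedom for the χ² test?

1

A goodness-of-fit test with 2 phenotype classes has df = 2 − 1 = 1.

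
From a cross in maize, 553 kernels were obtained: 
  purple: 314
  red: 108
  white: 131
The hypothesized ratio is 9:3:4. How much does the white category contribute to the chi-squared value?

Under the 9:3:4 hypothesis (Σ ratio = 16, N = 553):
  purple: 553 × 9/16 = 311.0625
  red: 553 × 3/16 = 103.6875
  white: 553 × 4/16 = 138.25
Contribution of white: (131 − 138.25)² / 138.25 = 0.3802

0.380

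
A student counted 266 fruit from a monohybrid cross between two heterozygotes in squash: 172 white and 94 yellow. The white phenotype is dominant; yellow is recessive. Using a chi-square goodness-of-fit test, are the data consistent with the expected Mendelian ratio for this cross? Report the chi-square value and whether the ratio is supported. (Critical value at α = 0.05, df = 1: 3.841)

For a monohybrid cross between heterozygotes with complete dominance, the expected phenotypic ratio is 3:1.
Under the 3:1 hypothesis (Σ ratio = 4, N = 266):
  white: 266 × 3/4 = 199.5
  yellow: 266 × 1/4 = 66.5
χ² = Σ (O − E)² / E
  white: (172 − 199.5)² / 199.5 = 3.7907
  yellow: (94 − 66.5)² / 66.5 = 11.3722
χ² = 3.7907 + 11.3722 = 15.1629 ≈ 15.163
Degrees of freedom = 2 − 1 = 1; critical value at α = 0.05 is 3.841.
Since 15.163 > 3.841, we reject the null hypothesis — the data do not fit the 3:1 ratio.

15.163; not consistent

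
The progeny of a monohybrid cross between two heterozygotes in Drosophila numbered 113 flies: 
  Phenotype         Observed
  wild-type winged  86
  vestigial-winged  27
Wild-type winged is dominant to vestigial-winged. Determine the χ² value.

For a monohybrid cross between heterozygotes with complete dominance, the expected phenotypic ratio is 3:1.
Total ratio parts = 4. Expected numbers out of 113:
  wild-type winged: 113 × 3/4 = 84.75
  vestigial-winged: 113 × 1/4 = 28.25
χ² = Σ (O − E)² / E
  wild-type winged: (86 − 84.75)² / 84.75 = 0.0184
  vestigial-winged: (27 − 28.25)² / 28.25 = 0.0553
χ² = 0.0184 + 0.0553 = 0.0737 ≈ 0.074

0.074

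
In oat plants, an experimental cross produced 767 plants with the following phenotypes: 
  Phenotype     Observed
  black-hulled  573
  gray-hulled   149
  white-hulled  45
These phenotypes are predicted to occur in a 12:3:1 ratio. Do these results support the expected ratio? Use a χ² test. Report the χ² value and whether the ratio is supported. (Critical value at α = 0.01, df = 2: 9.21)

Total ratio parts = 16. Expected numbers out of 767:
  black-hulled: 767 × 12/16 = 575.25
  gray-hulled: 767 × 3/16 = 143.8125
  white-hulled: 767 × 1/16 = 47.9375
χ² = Σ (O − E)² / E
  black-hulled: (573 − 575.25)² / 575.25 = 0.0088
  gray-hulled: (149 − 143.8125)² / 143.8125 = 0.1871
  white-hulled: (45 − 47.9375)² / 47.9375 = 0.1800
χ² = 0.0088 + 0.1871 + 0.1800 = 0.3759 ≈ 0.376
Degrees of freedom = 3 − 1 = 2; critical value at α = 0.01 is 9.21.
Since 0.376 < 9.21, we fail to reject the null hypothesis — the data are consistent with the 12:3:1 ratio.

0.376; consistent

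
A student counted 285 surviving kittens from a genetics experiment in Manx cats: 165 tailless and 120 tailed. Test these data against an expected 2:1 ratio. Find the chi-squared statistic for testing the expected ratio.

9.868

Under the 2:1 hypothesis (Σ ratio = 3, N = 285):
  tailless: 285 × 2/3 = 190
  tailed: 285 × 1/3 = 95
χ² = Σ (O − E)² / E
  tailless: (165 − 190)² / 190 = 3.2895
  tailed: (120 − 95)² / 95 = 6.5789
χ² = 3.2895 + 6.5789 = 9.8684 ≈ 9.868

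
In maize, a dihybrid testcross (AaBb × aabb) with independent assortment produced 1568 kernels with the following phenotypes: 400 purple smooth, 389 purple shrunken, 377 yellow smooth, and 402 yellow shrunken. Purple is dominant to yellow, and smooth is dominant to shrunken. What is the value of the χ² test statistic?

1.015

A dihybrid testcross with independent assortment gives a 1:1:1:1 ratio.
Under the 1:1:1:1 hypothesis (Σ ratio = 4, N = 1568):
  purple smooth: 1568 × 1/4 = 392
  purple shrunken: 1568 × 1/4 = 392
  yellow smooth: 1568 × 1/4 = 392
  yellow shrunken: 1568 × 1/4 = 392
χ² = Σ (O − E)² / E
  purple smooth: (400 − 392)² / 392 = 0.1633
  purple shrunken: (389 − 392)² / 392 = 0.0230
  yellow smooth: (377 − 392)² / 392 = 0.5740
  yellow shrunken: (402 − 392)² / 392 = 0.2551
χ² = 0.1633 + 0.0230 + 0.5740 + 0.2551 = 1.0154 ≈ 1.015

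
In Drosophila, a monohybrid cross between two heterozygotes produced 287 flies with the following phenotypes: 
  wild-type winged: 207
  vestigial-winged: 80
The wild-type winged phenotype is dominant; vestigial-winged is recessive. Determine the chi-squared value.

1.265

For a monohybrid cross between heterozygotes with complete dominance, the expected phenotypic ratio is 3:1.
The 3:1 ratio has 4 parts, so with N = 287 the expected counts are:
  wild-type winged: 287 × 3/4 = 215.25
  vestigial-winged: 287 × 1/4 = 71.75
χ² = Σ (O − E)² / E
  wild-type winged: (207 − 215.25)² / 215.25 = 0.3162
  vestigial-winged: (80 − 71.75)² / 71.75 = 0.9486
χ² = 0.3162 + 0.9486 = 1.2648 ≈ 1.265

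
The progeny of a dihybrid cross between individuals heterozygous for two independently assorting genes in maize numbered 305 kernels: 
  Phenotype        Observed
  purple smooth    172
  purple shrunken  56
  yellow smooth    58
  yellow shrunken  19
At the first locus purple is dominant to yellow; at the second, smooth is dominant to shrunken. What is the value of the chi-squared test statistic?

A dihybrid F₂ with independent assortment and complete dominance at both loci gives a 9:3:3:1 phenotypic ratio.
The 9:3:3:1 ratio has 16 parts, so with N = 305 the expected counts are:
  purple smooth: 305 × 9/16 = 171.5625
  purple shrunken: 305 × 3/16 = 57.1875
  yellow smooth: 305 × 3/16 = 57.1875
  yellow shrunken: 305 × 1/16 = 19.0625
χ² = Σ (O − E)² / E
  purple smooth: (172 − 171.5625)² / 171.5625 = 0.0011
  purple shrunken: (56 − 57.1875)² / 57.1875 = 0.0247
  yellow smooth: (58 − 57.1875)² / 57.1875 = 0.0115
  yellow shrunken: (19 − 19.0625)² / 19.0625 = 0.0002
χ² = 0.0011 + 0.0247 + 0.0115 + 0.0002 = 0.0375 ≈ 0.038

0.038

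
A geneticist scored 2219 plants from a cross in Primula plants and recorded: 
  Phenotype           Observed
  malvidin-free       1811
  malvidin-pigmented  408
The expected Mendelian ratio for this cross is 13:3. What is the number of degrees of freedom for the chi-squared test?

1

A goodness-of-fit test with 2 phenotype classes has df = 2 − 1 = 1.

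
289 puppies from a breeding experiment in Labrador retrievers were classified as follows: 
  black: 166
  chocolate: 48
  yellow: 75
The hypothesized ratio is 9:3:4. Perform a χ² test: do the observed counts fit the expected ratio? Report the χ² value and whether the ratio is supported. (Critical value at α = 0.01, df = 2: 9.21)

0.884; consistent

Under the 9:3:4 hypothesis (Σ ratio = 16, N = 289):
  black: 289 × 9/16 = 162.5625
  chocolate: 289 × 3/16 = 54.1875
  yellow: 289 × 4/16 = 72.25
χ² = Σ (O − E)² / E
  black: (166 − 162.5625)² / 162.5625 = 0.0727
  chocolate: (48 − 54.1875)² / 54.1875 = 0.7065
  yellow: (75 − 72.25)² / 72.25 = 0.1047
χ² = 0.0727 + 0.7065 + 0.1047 = 0.8839 ≈ 0.884
Degrees of freedom = 3 − 1 = 2; critical value at α = 0.01 is 9.21.
Since 0.884 < 9.21, we fail to reject the null hypothesis — the data are consistent with the 9:3:4 ratio.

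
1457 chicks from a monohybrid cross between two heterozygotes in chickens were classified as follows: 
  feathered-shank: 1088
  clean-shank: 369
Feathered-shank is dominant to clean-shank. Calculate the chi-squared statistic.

0.083

For a monohybrid cross between heterozygotes with complete dominance, the expected phenotypic ratio is 3:1.
Under the 3:1 hypothesis (Σ ratio = 4, N = 1457):
  feathered-shank: 1457 × 3/4 = 1092.75
  clean-shank: 1457 × 1/4 = 364.25
χ² = Σ (O − E)² / E
  feathered-shank: (1088 − 1092.75)² / 1092.75 = 0.0206
  clean-shank: (369 − 364.25)² / 364.25 = 0.0619
χ² = 0.0206 + 0.0619 = 0.0825 ≈ 0.083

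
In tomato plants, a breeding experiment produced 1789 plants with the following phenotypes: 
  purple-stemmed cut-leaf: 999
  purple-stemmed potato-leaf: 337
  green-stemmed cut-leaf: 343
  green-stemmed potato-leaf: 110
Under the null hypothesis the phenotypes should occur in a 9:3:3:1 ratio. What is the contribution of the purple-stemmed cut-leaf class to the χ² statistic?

Expected counts for N = 1789 under a 9:3:3:1 ratio (total parts = 16):
  purple-stemmed cut-leaf: 1789 × 9/16 = 1006.3125
  purple-stemmed potato-leaf: 1789 × 3/16 = 335.4375
  green-stemmed cut-leaf: 1789 × 3/16 = 335.4375
  green-stemmed potato-leaf: 1789 × 1/16 = 111.8125
Contribution of purple-stemmed cut-leaf: (999 − 1006.3125)² / 1006.3125 = 0.0531

0.053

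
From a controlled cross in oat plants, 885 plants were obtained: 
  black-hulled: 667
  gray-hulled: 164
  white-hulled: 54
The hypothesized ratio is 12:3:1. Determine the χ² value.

0.070

Total ratio parts = 16. Expected numbers out of 885:
  black-hulled: 885 × 12/16 = 663.75
  gray-hulled: 885 × 3/16 = 165.9375
  white-hulled: 885 × 1/16 = 55.3125
χ² = Σ (O − E)² / E
  black-hulled: (667 − 663.75)² / 663.75 = 0.0159
  gray-hulled: (164 − 165.9375)² / 165.9375 = 0.0226
  white-hulled: (54 − 55.3125)² / 55.3125 = 0.0311
χ² = 0.0159 + 0.0226 + 0.0311 = 0.0696 ≈ 0.070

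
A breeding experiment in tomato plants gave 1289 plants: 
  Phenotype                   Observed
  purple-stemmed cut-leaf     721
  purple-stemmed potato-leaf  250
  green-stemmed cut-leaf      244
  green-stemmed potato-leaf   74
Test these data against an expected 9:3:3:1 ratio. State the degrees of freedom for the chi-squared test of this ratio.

A goodness-of-fit test with 4 phenotype classes has df = 4 − 1 = 3.

3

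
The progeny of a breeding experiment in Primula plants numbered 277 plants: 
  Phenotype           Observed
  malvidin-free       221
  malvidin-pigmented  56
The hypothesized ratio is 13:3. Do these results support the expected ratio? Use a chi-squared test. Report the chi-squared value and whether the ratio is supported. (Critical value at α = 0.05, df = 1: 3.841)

Under the 13:3 hypothesis (Σ ratio = 16, N = 277):
  malvidin-free: 277 × 13/16 = 225.0625
  malvidin-pigmented: 277 × 3/16 = 51.9375
χ² = Σ (O − E)² / E
  malvidin-free: (221 − 225.0625)² / 225.0625 = 0.0733
  malvidin-pigmented: (56 − 51.9375)² / 51.9375 = 0.3178
χ² = 0.0733 + 0.3178 = 0.3911 ≈ 0.391
Degrees of freedom = 2 − 1 = 1; critical value at α = 0.05 is 3.841.
Since 0.391 < 3.841, we fail to reject the null hypothesis — the data are consistent with the 13:3 ratio.

0.391; consistent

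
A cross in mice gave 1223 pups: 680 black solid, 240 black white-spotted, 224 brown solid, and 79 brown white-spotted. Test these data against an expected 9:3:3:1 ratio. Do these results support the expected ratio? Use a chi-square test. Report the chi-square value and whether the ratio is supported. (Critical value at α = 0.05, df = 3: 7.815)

0.799; consistent

Under the 9:3:3:1 hypothesis (Σ ratio = 16, N = 1223):
  black solid: 1223 × 9/16 = 687.9375
  black white-spotted: 1223 × 3/16 = 229.3125
  brown solid: 1223 × 3/16 = 229.3125
  brown white-spotted: 1223 × 1/16 = 76.4375
χ² = Σ (O − E)² / E
  black solid: (680 − 687.9375)² / 687.9375 = 0.0916
  black white-spotted: (240 − 229.3125)² / 229.3125 = 0.4981
  brown solid: (224 − 229.3125)² / 229.3125 = 0.1231
  brown white-spotted: (79 − 76.4375)² / 76.4375 = 0.0859
χ² = 0.0916 + 0.4981 + 0.1231 + 0.0859 = 0.7987 ≈ 0.799
Degrees of freedom = 4 − 1 = 3; critical value at α = 0.05 is 7.815.
Since 0.799 < 7.815, we fail to reject the null hypothesis — the data are consistent with the 9:3:3:1 ratio.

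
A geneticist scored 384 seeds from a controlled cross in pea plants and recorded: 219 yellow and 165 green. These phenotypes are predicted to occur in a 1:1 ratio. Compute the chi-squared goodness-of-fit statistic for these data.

Total ratio parts = 2. Expected numbers out of 384:
  yellow: 384 × 1/2 = 192
  green: 384 × 1/2 = 192
χ² = Σ (O − E)² / E
  yellow: (219 − 192)² / 192 = 3.7969
  green: (165 − 192)² / 192 = 3.7969
χ² = 3.7969 + 3.7969 = 7.5938 ≈ 7.594

7.594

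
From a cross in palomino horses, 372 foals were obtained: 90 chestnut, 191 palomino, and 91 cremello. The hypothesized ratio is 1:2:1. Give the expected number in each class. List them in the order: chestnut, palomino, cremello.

93, 186, 93

Expected counts for N = 372 under a 1:2:1 ratio (total parts = 4):
  chestnut: 372 × 1/4 = 93
  palomino: 372 × 2/4 = 186
  cremello: 372 × 1/4 = 93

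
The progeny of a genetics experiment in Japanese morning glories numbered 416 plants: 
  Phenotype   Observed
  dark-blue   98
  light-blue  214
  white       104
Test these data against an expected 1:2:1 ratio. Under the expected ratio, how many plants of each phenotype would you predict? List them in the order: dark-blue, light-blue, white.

104, 208, 104

The 1:2:1 ratio has 4 parts, so with N = 416 the expected counts are:
  dark-blue: 416 × 1/4 = 104
  light-blue: 416 × 2/4 = 208
  white: 416 × 1/4 = 104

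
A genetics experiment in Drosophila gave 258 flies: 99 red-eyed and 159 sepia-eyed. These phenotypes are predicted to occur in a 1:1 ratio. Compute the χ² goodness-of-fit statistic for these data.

13.953

Expected counts for N = 258 under a 1:1 ratio (total parts = 2):
  red-eyed: 258 × 1/2 = 129
  sepia-eyed: 258 × 1/2 = 129
χ² = Σ (O − E)² / E
  red-eyed: (99 − 129)² / 129 = 6.9767
  sepia-eyed: (159 − 129)² / 129 = 6.9767
χ² = 6.9767 + 6.9767 = 13.9534 ≈ 13.953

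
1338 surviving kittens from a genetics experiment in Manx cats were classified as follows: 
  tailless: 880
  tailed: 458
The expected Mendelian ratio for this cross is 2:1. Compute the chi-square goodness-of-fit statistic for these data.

0.484

Total ratio parts = 3. Expected numbers out of 1338:
  tailless: 1338 × 2/3 = 892
  tailed: 1338 × 1/3 = 446
χ² = Σ (O − E)² / E
  tailless: (880 − 892)² / 892 = 0.1614
  tailed: (458 − 446)² / 446 = 0.3229
χ² = 0.1614 + 0.3229 = 0.4843 ≈ 0.484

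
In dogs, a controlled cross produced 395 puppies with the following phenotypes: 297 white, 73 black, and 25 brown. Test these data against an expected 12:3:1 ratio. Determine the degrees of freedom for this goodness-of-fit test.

A goodness-of-fit test with 3 phenotype classes has df = 3 − 1 = 2.

2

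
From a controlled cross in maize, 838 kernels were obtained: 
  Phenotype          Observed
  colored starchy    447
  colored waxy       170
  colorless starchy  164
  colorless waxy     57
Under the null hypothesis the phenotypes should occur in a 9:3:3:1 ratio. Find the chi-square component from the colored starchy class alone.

Under the 9:3:3:1 hypothesis (Σ ratio = 16, N = 838):
  colored starchy: 838 × 9/16 = 471.375
  colored waxy: 838 × 3/16 = 157.125
  colorless starchy: 838 × 3/16 = 157.125
  colorless waxy: 838 × 1/16 = 52.375
Contribution of colored starchy: (447 − 471.375)² / 471.375 = 1.2604

1.260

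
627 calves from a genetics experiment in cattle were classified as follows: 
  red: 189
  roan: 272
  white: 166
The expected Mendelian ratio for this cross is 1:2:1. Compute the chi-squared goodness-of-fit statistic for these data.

12.675

Under the 1:2:1 hypothesis (Σ ratio = 4, N = 627):
  red: 627 × 1/4 = 156.75
  roan: 627 × 2/4 = 313.5
  white: 627 × 1/4 = 156.75
χ² = Σ (O − E)² / E
  red: (189 − 156.75)² / 156.75 = 6.6352
  roan: (272 − 313.5)² / 313.5 = 5.4936
  white: (166 − 156.75)² / 156.75 = 0.5459
χ² = 6.6352 + 5.4936 + 0.5459 = 12.6747 ≈ 12.675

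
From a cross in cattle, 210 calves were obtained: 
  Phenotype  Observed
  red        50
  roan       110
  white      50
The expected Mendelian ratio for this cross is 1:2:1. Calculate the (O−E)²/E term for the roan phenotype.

Total ratio parts = 4. Expected numbers out of 210:
  red: 210 × 1/4 = 52.5
  roan: 210 × 2/4 = 105
  white: 210 × 1/4 = 52.5
Contribution of roan: (110 − 105)² / 105 = 0.2381

0.238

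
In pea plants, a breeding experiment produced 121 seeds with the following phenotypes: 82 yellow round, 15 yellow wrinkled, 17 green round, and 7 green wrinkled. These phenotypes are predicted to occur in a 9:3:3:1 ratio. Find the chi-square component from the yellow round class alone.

2.854

Total ratio parts = 16. Expected numbers out of 121:
  yellow round: 121 × 9/16 = 68.0625
  yellow wrinkled: 121 × 3/16 = 22.6875
  green round: 121 × 3/16 = 22.6875
  green wrinkled: 121 × 1/16 = 7.5625
Contribution of yellow round: (82 − 68.0625)² / 68.0625 = 2.8541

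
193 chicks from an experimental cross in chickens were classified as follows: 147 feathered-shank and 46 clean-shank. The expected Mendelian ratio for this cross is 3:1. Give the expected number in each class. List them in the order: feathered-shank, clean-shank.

Total ratio parts = 4. Expected numbers out of 193:
  feathered-shank: 193 × 3/4 = 144.75
  clean-shank: 193 × 1/4 = 48.25

144.75, 48.25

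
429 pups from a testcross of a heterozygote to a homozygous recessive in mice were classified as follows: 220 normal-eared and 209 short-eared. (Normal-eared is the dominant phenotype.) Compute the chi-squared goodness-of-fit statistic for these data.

A testcross of a heterozygote (Aa × aa) gives a 1:1 phenotypic ratio.
The 1:1 ratio has 2 parts, so with N = 429 the expected counts are:
  normal-eared: 429 × 1/2 = 214.5
  short-eared: 429 × 1/2 = 214.5
χ² = Σ (O − E)² / E
  normal-eared: (220 − 214.5)² / 214.5 = 0.1410
  short-eared: (209 − 214.5)² / 214.5 = 0.1410
χ² = 0.1410 + 0.1410 = 0.282

0.282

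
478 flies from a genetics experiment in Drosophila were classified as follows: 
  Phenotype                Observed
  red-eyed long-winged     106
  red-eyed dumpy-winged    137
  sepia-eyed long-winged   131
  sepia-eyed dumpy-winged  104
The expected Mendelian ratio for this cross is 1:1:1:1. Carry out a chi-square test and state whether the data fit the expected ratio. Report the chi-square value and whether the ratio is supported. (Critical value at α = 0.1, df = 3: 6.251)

The 1:1:1:1 ratio has 4 parts, so with N = 478 the expected counts are:
  red-eyed long-winged: 478 × 1/4 = 119.5
  red-eyed dumpy-winged: 478 × 1/4 = 119.5
  sepia-eyed long-winged: 478 × 1/4 = 119.5
  sepia-eyed dumpy-winged: 478 × 1/4 = 119.5
χ² = Σ (O − E)² / E
  red-eyed long-winged: (106 − 119.5)² / 119.5 = 1.5251
  red-eyed dumpy-winged: (137 − 119.5)² / 119.5 = 2.5628
  sepia-eyed long-winged: (131 − 119.5)² / 119.5 = 1.1067
  sepia-eyed dumpy-winged: (104 − 119.5)² / 119.5 = 2.0105
χ² = 1.5251 + 2.5628 + 1.1067 + 2.0105 = 7.2051 ≈ 7.205
Degrees of freedom = 4 − 1 = 3; critical value at α = 0.1 is 6.251.
Since 7.205 > 6.251, we reject the null hypothesis — the data do not fit the 1:1:1:1 ratio.

7.205; not consistent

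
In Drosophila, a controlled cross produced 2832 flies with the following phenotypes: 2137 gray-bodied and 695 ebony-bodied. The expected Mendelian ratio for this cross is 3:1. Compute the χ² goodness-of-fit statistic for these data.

Expected counts for N = 2832 under a 3:1 ratio (total parts = 4):
  gray-bodied: 2832 × 3/4 = 2124
  ebony-bodied: 2832 × 1/4 = 708
χ² = Σ (O − E)² / E
  gray-bodied: (2137 − 2124)² / 2124 = 0.0796
  ebony-bodied: (695 − 708)² / 708 = 0.2387
χ² = 0.0796 + 0.2387 = 0.3183 ≈ 0.318

0.318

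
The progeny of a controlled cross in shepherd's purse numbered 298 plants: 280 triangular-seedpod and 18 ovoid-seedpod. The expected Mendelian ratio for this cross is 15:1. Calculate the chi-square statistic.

0.022

The 15:1 ratio has 16 parts, so with N = 298 the expected counts are:
  triangular-seedpod: 298 × 15/16 = 279.375
  ovoid-seedpod: 298 × 1/16 = 18.625
χ² = Σ (O − E)² / E
  triangular-seedpod: (280 − 279.375)² / 279.375 = 0.0014
  ovoid-seedpod: (18 − 18.625)² / 18.625 = 0.0210
χ² = 0.0014 + 0.0210 = 0.0224 ≈ 0.022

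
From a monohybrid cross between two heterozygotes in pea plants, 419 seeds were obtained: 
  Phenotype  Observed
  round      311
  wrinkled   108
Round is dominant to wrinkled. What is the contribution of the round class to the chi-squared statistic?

For a monohybrid cross between heterozygotes with complete dominance, the expected phenotypic ratio is 3:1.
Total ratio parts = 4. Expected numbers out of 419:
  round: 419 × 3/4 = 314.25
  wrinkled: 419 × 1/4 = 104.75
Contribution of round: (311 − 314.25)² / 314.25 = 0.0336

0.034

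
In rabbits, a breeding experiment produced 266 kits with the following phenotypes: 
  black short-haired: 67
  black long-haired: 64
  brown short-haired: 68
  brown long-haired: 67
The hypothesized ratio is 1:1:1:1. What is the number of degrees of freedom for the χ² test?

A goodness-of-fit test with 4 phenotype classes has df = 4 − 1 = 3.

3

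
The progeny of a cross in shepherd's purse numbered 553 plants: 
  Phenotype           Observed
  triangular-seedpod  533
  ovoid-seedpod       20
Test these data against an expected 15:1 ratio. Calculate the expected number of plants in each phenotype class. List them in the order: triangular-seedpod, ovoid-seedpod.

518.4375, 34.5625

Total ratio parts = 16. Expected numbers out of 553:
  triangular-seedpod: 553 × 15/16 = 518.4375
  ovoid-seedpod: 553 × 1/16 = 34.5625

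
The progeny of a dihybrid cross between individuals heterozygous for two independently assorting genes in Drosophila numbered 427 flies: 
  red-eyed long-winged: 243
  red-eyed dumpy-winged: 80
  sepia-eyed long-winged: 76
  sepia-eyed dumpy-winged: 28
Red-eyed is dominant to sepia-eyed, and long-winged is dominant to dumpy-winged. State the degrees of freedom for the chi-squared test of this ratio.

A dihybrid F₂ with independent assortment and complete dominance at both loci gives a 9:3:3:1 phenotypic ratio.
A goodness-of-fit test with 4 phenotype classes has df = 4 − 1 = 3.

3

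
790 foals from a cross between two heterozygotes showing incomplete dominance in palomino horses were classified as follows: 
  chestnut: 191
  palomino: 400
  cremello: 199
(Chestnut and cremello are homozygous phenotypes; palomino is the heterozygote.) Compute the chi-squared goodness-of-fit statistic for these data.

With incomplete dominance, a heterozygote × heterozygote cross gives a 1:2:1 phenotypic ratio.
The 1:2:1 ratio has 4 parts, so with N = 790 the expected counts are:
  chestnut: 790 × 1/4 = 197.5
  palomino: 790 × 2/4 = 395
  cremello: 790 × 1/4 = 197.5
χ² = Σ (O − E)² / E
  chestnut: (191 − 197.5)² / 197.5 = 0.2139
  palomino: (400 − 395)² / 395 = 0.0633
  cremello: (199 − 197.5)² / 197.5 = 0.0114
χ² = 0.2139 + 0.0633 + 0.0114 = 0.2886 ≈ 0.289

0.289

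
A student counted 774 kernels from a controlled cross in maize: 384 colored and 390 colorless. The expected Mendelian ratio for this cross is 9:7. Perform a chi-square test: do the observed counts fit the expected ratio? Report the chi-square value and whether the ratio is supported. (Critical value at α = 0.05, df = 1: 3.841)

13.857; not consistent

Expected counts for N = 774 under a 9:7 ratio (total parts = 16):
  colored: 774 × 9/16 = 435.375
  colorless: 774 × 7/16 = 338.625
χ² = Σ (O − E)² / E
  colored: (384 − 435.375)² / 435.375 = 6.0623
  colorless: (390 − 338.625)² / 338.625 = 7.7944
χ² = 6.0623 + 7.7944 = 13.8567 ≈ 13.857
Degrees of freedom = 2 − 1 = 1; critical value at α = 0.05 is 3.841.
Since 13.857 > 3.841, we reject the null hypothesis — the data do not fit the 9:7 ratio.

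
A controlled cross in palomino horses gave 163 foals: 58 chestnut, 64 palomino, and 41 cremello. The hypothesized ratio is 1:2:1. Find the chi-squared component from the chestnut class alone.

7.302

Expected counts for N = 163 under a 1:2:1 ratio (total parts = 4):
  chestnut: 163 × 1/4 = 40.75
  palomino: 163 × 2/4 = 81.5
  cremello: 163 × 1/4 = 40.75
Contribution of chestnut: (58 − 40.75)² / 40.75 = 7.3021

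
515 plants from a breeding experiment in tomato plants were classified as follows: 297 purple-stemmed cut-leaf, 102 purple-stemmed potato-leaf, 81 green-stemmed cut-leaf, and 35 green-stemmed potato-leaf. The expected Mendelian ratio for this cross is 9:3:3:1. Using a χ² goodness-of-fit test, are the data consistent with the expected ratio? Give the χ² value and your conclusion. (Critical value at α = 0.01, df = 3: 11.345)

3.245; consistent

Expected counts for N = 515 under a 9:3:3:1 ratio (total parts = 16):
  purple-stemmed cut-leaf: 515 × 9/16 = 289.6875
  purple-stemmed potato-leaf: 515 × 3/16 = 96.5625
  green-stemmed cut-leaf: 515 × 3/16 = 96.5625
  green-stemmed potato-leaf: 515 × 1/16 = 32.1875
χ² = Σ (O − E)² / E
  purple-stemmed cut-leaf: (297 − 289.6875)² / 289.6875 = 0.1846
  purple-stemmed potato-leaf: (102 − 96.5625)² / 96.5625 = 0.3062
  green-stemmed cut-leaf: (81 − 96.5625)² / 96.5625 = 2.5081
  green-stemmed potato-leaf: (35 − 32.1875)² / 32.1875 = 0.2458
χ² = 0.1846 + 0.3062 + 2.5081 + 0.2458 = 3.2447 ≈ 3.245
Degrees of freedom = 4 − 1 = 3; critical value at α = 0.01 is 11.345.
Since 3.245 < 11.345, we fail to reject the null hypothesis — the data are consistent with the 9:3:3:1 ratio.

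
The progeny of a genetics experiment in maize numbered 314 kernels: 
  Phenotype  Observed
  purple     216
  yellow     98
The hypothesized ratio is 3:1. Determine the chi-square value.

6.459

Expected counts for N = 314 under a 3:1 ratio (total parts = 4):
  purple: 314 × 3/4 = 235.5
  yellow: 314 × 1/4 = 78.5
χ² = Σ (O − E)² / E
  purple: (216 − 235.5)² / 235.5 = 1.6146
  yellow: (98 − 78.5)² / 78.5 = 4.8439
χ² = 1.6146 + 4.8439 = 6.4585 ≈ 6.459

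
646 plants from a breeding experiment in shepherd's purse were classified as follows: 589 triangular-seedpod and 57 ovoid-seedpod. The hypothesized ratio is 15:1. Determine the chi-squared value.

Under the 15:1 hypothesis (Σ ratio = 16, N = 646):
  triangular-seedpod: 646 × 15/16 = 605.625
  ovoid-seedpod: 646 × 1/16 = 40.375
χ² = Σ (O − E)² / E
  triangular-seedpod: (589 − 605.625)² / 605.625 = 0.4564
  ovoid-seedpod: (57 − 40.375)² / 40.375 = 6.8456
χ² = 0.4564 + 6.8456 = 7.302

7.302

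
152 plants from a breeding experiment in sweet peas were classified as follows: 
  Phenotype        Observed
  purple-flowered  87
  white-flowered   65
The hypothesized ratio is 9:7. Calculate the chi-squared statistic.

Total ratio parts = 16. Expected numbers out of 152:
  purple-flowered: 152 × 9/16 = 85.5
  white-flowered: 152 × 7/16 = 66.5
χ² = Σ (O − E)² / E
  purple-flowered: (87 − 85.5)² / 85.5 = 0.0263
  white-flowered: (65 − 66.5)² / 66.5 = 0.0338
χ² = 0.0263 + 0.0338 = 0.0601 ≈ 0.060

0.060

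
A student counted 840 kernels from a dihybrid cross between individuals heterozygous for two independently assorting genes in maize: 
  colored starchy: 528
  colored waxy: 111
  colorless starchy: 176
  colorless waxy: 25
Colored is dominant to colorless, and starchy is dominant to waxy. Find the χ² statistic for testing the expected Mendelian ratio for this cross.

A dihybrid F₂ with independent assortment and complete dominance at both loci gives a 9:3:3:1 phenotypic ratio.
Under the 9:3:3:1 hypothesis (Σ ratio = 16, N = 840):
  colored starchy: 840 × 9/16 = 472.5
  colored waxy: 840 × 3/16 = 157.5
  colorless starchy: 840 × 3/16 = 157.5
  colorless waxy: 840 × 1/16 = 52.5
χ² = Σ (O − E)² / E
  colored starchy: (528 − 472.5)² / 472.5 = 6.5190
  colored waxy: (111 − 157.5)² / 157.5 = 13.7286
  colorless starchy: (176 − 157.5)² / 157.5 = 2.1730
  colorless waxy: (25 − 52.5)² / 52.5 = 14.4048
χ² = 6.5190 + 13.7286 + 2.1730 + 14.4048 = 36.8254 ≈ 36.825

36.825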